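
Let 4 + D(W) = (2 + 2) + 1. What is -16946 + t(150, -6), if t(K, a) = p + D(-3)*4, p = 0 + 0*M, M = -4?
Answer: -16942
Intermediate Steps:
D(W) = 1 (D(W) = -4 + ((2 + 2) + 1) = -4 + (4 + 1) = -4 + 5 = 1)
p = 0 (p = 0 + 0*(-4) = 0 + 0 = 0)
t(K, a) = 4 (t(K, a) = 0 + 1*4 = 0 + 4 = 4)
-16946 + t(150, -6) = -16946 + 4 = -16942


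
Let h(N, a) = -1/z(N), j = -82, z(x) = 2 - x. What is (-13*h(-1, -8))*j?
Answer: -1066/3 ≈ -355.33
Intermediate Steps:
h(N, a) = -1/(2 - N)
(-13*h(-1, -8))*j = -13/(-2 - 1)*(-82) = -13/(-3)*(-82) = -13*(-⅓)*(-82) = (13/3)*(-82) = -1066/3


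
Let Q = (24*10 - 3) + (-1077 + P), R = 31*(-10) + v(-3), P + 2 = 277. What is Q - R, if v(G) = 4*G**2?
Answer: -291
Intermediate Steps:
P = 275 (P = -2 + 277 = 275)
R = -274 (R = 31*(-10) + 4*(-3)**2 = -310 + 4*9 = -310 + 36 = -274)
Q = -565 (Q = (24*10 - 3) + (-1077 + 275) = (240 - 3) - 802 = 237 - 802 = -565)
Q - R = -565 - 1*(-274) = -565 + 274 = -291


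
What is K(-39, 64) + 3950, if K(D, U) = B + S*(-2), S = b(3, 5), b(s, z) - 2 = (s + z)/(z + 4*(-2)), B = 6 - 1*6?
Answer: 11854/3 ≈ 3951.3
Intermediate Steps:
B = 0 (B = 6 - 6 = 0)
b(s, z) = 2 + (s + z)/(-8 + z) (b(s, z) = 2 + (s + z)/(z + 4*(-2)) = 2 + (s + z)/(z - 8) = 2 + (s + z)/(-8 + z))
S = -⅔ (S = (-16 + 3 + 3*5)/(-8 + 5) = (-16 + 3 + 15)/(-3) = -⅓*2 = -⅔ ≈ -0.66667)
K(D, U) = 4/3 (K(D, U) = 0 - ⅔*(-2) = 0 + 4/3 = 4/3)
K(-39, 64) + 3950 = 4/3 + 3950 = 11854/3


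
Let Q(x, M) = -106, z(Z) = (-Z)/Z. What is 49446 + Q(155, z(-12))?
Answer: 49340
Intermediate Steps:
z(Z) = -1
49446 + Q(155, z(-12)) = 49446 - 106 = 49340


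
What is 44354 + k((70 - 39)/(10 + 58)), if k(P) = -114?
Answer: 44240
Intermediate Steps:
44354 + k((70 - 39)/(10 + 58)) = 44354 - 114 = 44240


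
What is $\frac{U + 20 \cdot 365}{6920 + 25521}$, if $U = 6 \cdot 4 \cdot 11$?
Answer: $\frac{7564}{32441} \approx 0.23316$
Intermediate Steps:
$U = 264$ ($U = 24 \cdot 11 = 264$)
$\frac{U + 20 \cdot 365}{6920 + 25521} = \frac{264 + 20 \cdot 365}{6920 + 25521} = \frac{264 + 7300}{32441} = 7564 \cdot \frac{1}{32441} = \frac{7564}{32441}$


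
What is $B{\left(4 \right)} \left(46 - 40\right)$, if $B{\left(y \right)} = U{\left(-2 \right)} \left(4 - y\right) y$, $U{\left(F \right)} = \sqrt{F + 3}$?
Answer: $0$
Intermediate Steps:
$U{\left(F \right)} = \sqrt{3 + F}$
$B{\left(y \right)} = y \left(4 - y\right)$ ($B{\left(y \right)} = \sqrt{3 - 2} \left(4 - y\right) y = \sqrt{1} \left(4 - y\right) y = 1 \left(4 - y\right) y = \left(4 - y\right) y = y \left(4 - y\right)$)
$B{\left(4 \right)} \left(46 - 40\right) = 4 \left(4 - 4\right) \left(46 - 40\right) = 4 \left(4 - 4\right) 6 = 4 \cdot 0 \cdot 6 = 0 \cdot 6 = 0$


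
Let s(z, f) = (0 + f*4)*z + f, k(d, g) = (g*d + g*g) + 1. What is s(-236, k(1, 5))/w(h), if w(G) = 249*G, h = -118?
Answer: 29233/29382 ≈ 0.99493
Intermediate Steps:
k(d, g) = 1 + g**2 + d*g (k(d, g) = (d*g + g**2) + 1 = (g**2 + d*g) + 1 = 1 + g**2 + d*g)
s(z, f) = f + 4*f*z (s(z, f) = (0 + 4*f)*z + f = (4*f)*z + f = 4*f*z + f = f + 4*f*z)
s(-236, k(1, 5))/w(h) = ((1 + 5**2 + 1*5)*(1 + 4*(-236)))/((249*(-118))) = ((1 + 25 + 5)*(1 - 944))/(-29382) = (31*(-943))*(-1/29382) = -29233*(-1/29382) = 29233/29382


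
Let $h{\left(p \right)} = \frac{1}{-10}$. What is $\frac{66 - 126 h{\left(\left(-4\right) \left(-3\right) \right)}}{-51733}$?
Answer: $- \frac{393}{258665} \approx -0.0015193$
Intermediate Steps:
$h{\left(p \right)} = - \frac{1}{10}$
$\frac{66 - 126 h{\left(\left(-4\right) \left(-3\right) \right)}}{-51733} = \frac{66 - - \frac{63}{5}}{-51733} = \left(66 + \frac{63}{5}\right) \left(- \frac{1}{51733}\right) = \frac{393}{5} \left(- \frac{1}{51733}\right) = - \frac{393}{258665}$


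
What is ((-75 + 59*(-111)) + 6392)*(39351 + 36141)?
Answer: -17514144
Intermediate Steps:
((-75 + 59*(-111)) + 6392)*(39351 + 36141) = ((-75 - 6549) + 6392)*75492 = (-6624 + 6392)*75492 = -232*75492 = -17514144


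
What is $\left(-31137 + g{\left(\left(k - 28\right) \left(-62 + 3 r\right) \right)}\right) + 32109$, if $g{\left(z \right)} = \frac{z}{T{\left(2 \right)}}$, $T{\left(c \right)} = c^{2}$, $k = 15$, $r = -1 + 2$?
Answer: $\frac{4655}{4} \approx 1163.8$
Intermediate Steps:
$r = 1$
$g{\left(z \right)} = \frac{z}{4}$ ($g{\left(z \right)} = \frac{z}{2^{2}} = \frac{z}{4}$)
$\left(-31137 + g{\left(\left(k - 28\right) \left(-62 + 3 r\right) \right)}\right) + 32109 = \left(-31137 + \frac{\left(15 - 28\right) \left(-62 + 3 \cdot 1\right)}{4}\right) + 32109 = \left(-31137 + \frac{\left(-13\right) \left(-62 + 3\right)}{4}\right) + 32109 = \left(-31137 + \frac{\left(-13\right) \left(-59\right)}{4}\right) + 32109 = \left(-31137 + \frac{1}{4} \cdot 767\right) + 32109 = \left(-31137 + \frac{767}{4}\right) + 32109 = - \frac{123781}{4} + 32109 = \frac{4655}{4}$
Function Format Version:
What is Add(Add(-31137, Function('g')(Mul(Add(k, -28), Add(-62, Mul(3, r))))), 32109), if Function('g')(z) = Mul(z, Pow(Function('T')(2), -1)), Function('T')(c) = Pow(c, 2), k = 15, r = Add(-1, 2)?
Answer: Rational(4655, 4) ≈ 1163.8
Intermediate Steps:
r = 1
Function('g')(z) = Mul(Rational(1, 4), z) (Function('g')(z) = Mul(z, Pow(Pow(2, 2), -1)) = Mul(z, Pow(4, -1)) = Mul(z, Rational(1, 4)) = Mul(Rational(1, 4), z))
Add(Add(-31137, Function('g')(Mul(Add(k, -28), Add(-62, Mul(3, r))))), 32109) = Add(Add(-31137, Mul(Rational(1, 4), Mul(Add(15, -28), Add(-62, Mul(3, 1))))), 32109) = Add(Add(-31137, Mul(Rational(1, 4), Mul(-13, Add(-62, 3)))), 32109) = Add(Add(-31137, Mul(Rational(1, 4), Mul(-13, -59))), 32109) = Add(Add(-31137, Mul(Rational(1, 4), 767)), 32109) = Add(Add(-31137, Rational(767, 4)), 32109) = Add(Rational(-123781, 4), 32109) = Rational(4655, 4)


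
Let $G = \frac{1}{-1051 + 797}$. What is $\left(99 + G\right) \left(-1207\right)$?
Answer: $- \frac{30350015}{254} \approx -1.1949 \cdot 10^{5}$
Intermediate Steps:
$G = - \frac{1}{254}$ ($G = \frac{1}{-254} = - \frac{1}{254} \approx -0.003937$)
$\left(99 + G\right) \left(-1207\right) = \left(99 - \frac{1}{254}\right) \left(-1207\right) = \frac{25145}{254} \left(-1207\right) = - \frac{30350015}{254}$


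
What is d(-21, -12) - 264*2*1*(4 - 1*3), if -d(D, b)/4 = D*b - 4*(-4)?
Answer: -1600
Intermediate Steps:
d(D, b) = -64 - 4*D*b (d(D, b) = -4*(D*b - 4*(-4)) = -4*(D*b + 16) = -4*(16 + D*b) = -64 - 4*D*b)
d(-21, -12) - 264*2*1*(4 - 1*3) = (-64 - 4*(-21)*(-12)) - 264*2*1*(4 - 1*3) = (-64 - 1008) - 528*(4 - 3) = -1072 - 528 = -1600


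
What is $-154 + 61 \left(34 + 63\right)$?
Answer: $5763$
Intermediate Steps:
$-154 + 61 \left(34 + 63\right) = -154 + 61 \cdot 97 = -154 + 5917 = 5763$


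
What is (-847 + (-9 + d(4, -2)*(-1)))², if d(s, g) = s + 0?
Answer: 739600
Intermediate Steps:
d(s, g) = s
(-847 + (-9 + d(4, -2)*(-1)))² = (-847 + (-9 + 4*(-1)))² = (-847 + (-9 - 4))² = (-847 - 13)² = (-860)² = 739600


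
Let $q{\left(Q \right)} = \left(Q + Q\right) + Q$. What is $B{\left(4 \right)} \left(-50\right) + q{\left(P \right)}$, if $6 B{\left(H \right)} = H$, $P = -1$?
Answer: $- \frac{109}{3} \approx -36.333$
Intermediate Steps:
$q{\left(Q \right)} = 3 Q$ ($q{\left(Q \right)} = 2 Q + Q = 3 Q$)
$B{\left(H \right)} = \frac{H}{6}$
$B{\left(4 \right)} \left(-50\right) + q{\left(P \right)} = \frac{1}{6} \cdot 4 \left(-50\right) + 3 \left(-1\right) = \frac{2}{3} \left(-50\right) - 3 = - \frac{100}{3} - 3 = - \frac{109}{3}$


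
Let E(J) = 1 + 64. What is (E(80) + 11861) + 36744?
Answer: 48670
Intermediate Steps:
E(J) = 65
(E(80) + 11861) + 36744 = (65 + 11861) + 36744 = 11926 + 36744 = 48670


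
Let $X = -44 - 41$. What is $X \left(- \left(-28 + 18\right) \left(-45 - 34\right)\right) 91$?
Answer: $6110650$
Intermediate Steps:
$X = -85$
$X \left(- \left(-28 + 18\right) \left(-45 - 34\right)\right) 91 = - 85 \left(- \left(-28 + 18\right) \left(-45 - 34\right)\right) 91 = - 85 \left(- \left(-10\right) \left(-79\right)\right) 91 = - 85 \left(\left(-1\right) 790\right) 91 = \left(-85\right) \left(-790\right) 91 = 67150 \cdot 91 = 6110650$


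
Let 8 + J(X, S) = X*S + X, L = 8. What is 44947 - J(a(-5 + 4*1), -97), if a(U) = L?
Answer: 45723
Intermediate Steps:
a(U) = 8
J(X, S) = -8 + X + S*X (J(X, S) = -8 + (X*S + X) = -8 + (S*X + X) = -8 + (X + S*X) = -8 + X + S*X)
44947 - J(a(-5 + 4*1), -97) = 44947 - (-8 + 8 - 97*8) = 44947 - (-8 + 8 - 776) = 44947 - 1*(-776) = 44947 + 776 = 45723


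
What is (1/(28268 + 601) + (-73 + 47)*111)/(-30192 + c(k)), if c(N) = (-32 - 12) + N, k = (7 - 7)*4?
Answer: 83315933/872883084 ≈ 0.095449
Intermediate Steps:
k = 0 (k = 0*4 = 0)
c(N) = -44 + N
(1/(28268 + 601) + (-73 + 47)*111)/(-30192 + c(k)) = (1/(28268 + 601) + (-73 + 47)*111)/(-30192 + (-44 + 0)) = (1/28869 - 26*111)/(-30192 - 44) = (1/28869 - 2886)/(-30236) = -83315933/28869*(-1/30236) = 83315933/872883084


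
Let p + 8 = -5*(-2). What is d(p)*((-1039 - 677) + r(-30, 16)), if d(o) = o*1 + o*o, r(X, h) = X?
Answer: -10476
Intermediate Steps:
p = 2 (p = -8 - 5*(-2) = -8 + 10 = 2)
d(o) = o + o²
d(p)*((-1039 - 677) + r(-30, 16)) = (2*(1 + 2))*((-1039 - 677) - 30) = (2*3)*(-1716 - 30) = 6*(-1746) = -10476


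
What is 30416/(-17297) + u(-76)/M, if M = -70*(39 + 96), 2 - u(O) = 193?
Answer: -40589639/23350950 ≈ -1.7382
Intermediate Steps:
u(O) = -191 (u(O) = 2 - 1*193 = 2 - 193 = -191)
M = -9450 (M = -70*135 = -9450)
30416/(-17297) + u(-76)/M = 30416/(-17297) - 191/(-9450) = 30416*(-1/17297) - 191*(-1/9450) = -30416/17297 + 191/9450 = -40589639/23350950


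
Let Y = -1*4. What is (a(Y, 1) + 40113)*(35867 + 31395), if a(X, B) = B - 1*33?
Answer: 2695928222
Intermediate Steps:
Y = -4
a(X, B) = -33 + B (a(X, B) = B - 33 = -33 + B)
(a(Y, 1) + 40113)*(35867 + 31395) = ((-33 + 1) + 40113)*(35867 + 31395) = (-32 + 40113)*67262 = 40081*67262 = 2695928222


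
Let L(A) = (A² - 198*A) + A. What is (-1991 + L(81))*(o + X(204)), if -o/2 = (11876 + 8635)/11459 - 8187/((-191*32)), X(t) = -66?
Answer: 28813807467723/35018704 ≈ 8.2281e+5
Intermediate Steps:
L(A) = A² - 197*A
o = -219178065/35018704 (o = -2*((11876 + 8635)/11459 - 8187/((-191*32))) = -2*(20511*(1/11459) - 8187/(-6112)) = -2*(20511/11459 - 8187*(-1/6112)) = -2*(20511/11459 + 8187/6112) = -2*219178065/70037408 = -219178065/35018704 ≈ -6.2589)
(-1991 + L(81))*(o + X(204)) = (-1991 + 81*(-197 + 81))*(-219178065/35018704 - 66) = (-1991 + 81*(-116))*(-2530412529/35018704) = (-1991 - 9396)*(-2530412529/35018704) = -11387*(-2530412529/35018704) = 28813807467723/35018704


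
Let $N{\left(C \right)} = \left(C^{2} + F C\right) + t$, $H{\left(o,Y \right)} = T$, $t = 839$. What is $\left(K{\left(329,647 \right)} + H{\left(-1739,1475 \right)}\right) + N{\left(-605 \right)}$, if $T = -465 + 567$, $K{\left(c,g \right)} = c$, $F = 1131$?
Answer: $-316960$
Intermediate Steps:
$T = 102$
$H{\left(o,Y \right)} = 102$
$N{\left(C \right)} = 839 + C^{2} + 1131 C$ ($N{\left(C \right)} = \left(C^{2} + 1131 C\right) + 839 = 839 + C^{2} + 1131 C$)
$\left(K{\left(329,647 \right)} + H{\left(-1739,1475 \right)}\right) + N{\left(-605 \right)} = \left(329 + 102\right) + \left(839 + \left(-605\right)^{2} + 1131 \left(-605\right)\right) = 431 + \left(839 + 366025 - 684255\right) = 431 - 317391 = -316960$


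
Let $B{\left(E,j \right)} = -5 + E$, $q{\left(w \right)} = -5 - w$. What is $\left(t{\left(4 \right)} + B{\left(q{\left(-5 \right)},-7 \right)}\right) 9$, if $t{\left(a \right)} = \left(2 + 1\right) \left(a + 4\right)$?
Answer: $171$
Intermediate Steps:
$t{\left(a \right)} = 12 + 3 a$ ($t{\left(a \right)} = 3 \left(4 + a\right) = 12 + 3 a$)
$\left(t{\left(4 \right)} + B{\left(q{\left(-5 \right)},-7 \right)}\right) 9 = \left(\left(12 + 3 \cdot 4\right) - 5\right) 9 = \left(\left(12 + 12\right) + \left(-5 + \left(-5 + 5\right)\right)\right) 9 = \left(24 + \left(-5 + 0\right)\right) 9 = \left(24 - 5\right) 9 = 19 \cdot 9 = 171$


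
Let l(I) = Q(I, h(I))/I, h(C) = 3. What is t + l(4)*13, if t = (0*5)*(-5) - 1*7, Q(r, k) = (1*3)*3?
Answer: 89/4 ≈ 22.250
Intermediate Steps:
Q(r, k) = 9 (Q(r, k) = 3*3 = 9)
t = -7 (t = 0*(-5) - 7 = 0 - 7 = -7)
l(I) = 9/I
t + l(4)*13 = -7 + (9/4)*13 = -7 + 117/4 = 89/4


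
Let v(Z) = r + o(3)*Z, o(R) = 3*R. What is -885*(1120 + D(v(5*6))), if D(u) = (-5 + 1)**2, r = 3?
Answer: -1005360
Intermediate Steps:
v(Z) = 3 + 9*Z (v(Z) = 3 + (3*3)*Z = 3 + 9*Z)
D(u) = 16 (D(u) = (-4)**2 = 16)
-885*(1120 + D(v(5*6))) = -885*(1120 + 16) = -885*1136 = -1005360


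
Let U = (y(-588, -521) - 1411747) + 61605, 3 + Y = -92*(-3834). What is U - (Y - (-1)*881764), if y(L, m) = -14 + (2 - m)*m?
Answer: -2857128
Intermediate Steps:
Y = 352725 (Y = -3 - 92*(-3834) = -3 + 352728 = 352725)
y(L, m) = -14 + m*(2 - m)
U = -1622639 (U = ((-14 - 1*(-521)**2 + 2*(-521)) - 1411747) + 61605 = ((-14 - 1*271441 - 1042) - 1411747) + 61605 = ((-14 - 271441 - 1042) - 1411747) + 61605 = (-272497 - 1411747) + 61605 = -1684244 + 61605 = -1622639)
U - (Y - (-1)*881764) = -1622639 - (352725 - (-1)*881764) = -1622639 - (352725 - 1*(-881764)) = -1622639 - (352725 + 881764) = -1622639 - 1*1234489 = -1622639 - 1234489 = -2857128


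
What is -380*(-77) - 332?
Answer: 28928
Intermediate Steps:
-380*(-77) - 332 = 29260 - 332 = 28928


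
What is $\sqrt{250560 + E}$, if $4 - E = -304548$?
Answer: $2 \sqrt{138778} \approx 745.06$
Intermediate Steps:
$E = 304552$ ($E = 4 - -304548 = 4 + 304548 = 304552$)
$\sqrt{250560 + E} = \sqrt{250560 + 304552} = \sqrt{555112} = 2 \sqrt{138778}$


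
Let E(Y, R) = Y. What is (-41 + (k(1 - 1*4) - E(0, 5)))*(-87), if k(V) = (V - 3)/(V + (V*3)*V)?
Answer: 14355/4 ≈ 3588.8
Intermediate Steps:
k(V) = (-3 + V)/(V + 3*V²) (k(V) = (-3 + V)/(V + (3*V)*V) = (-3 + V)/(V + 3*V²))
(-41 + (k(1 - 1*4) - E(0, 5)))*(-87) = (-41 + ((-3 + (1 - 1*4))/((1 - 1*4)*(1 + 3*(1 - 1*4))) - 1*0))*(-87) = (-41 + ((-3 + (1 - 4))/((1 - 4)*(1 + 3*(1 - 4))) + 0))*(-87) = (-41 + ((-3 - 3)/((-3)*(1 + 3*(-3))) + 0))*(-87) = (-41 + (-⅓*(-6)/(1 - 9) + 0))*(-87) = (-41 + (-⅓*(-6)/(-8) + 0))*(-87) = (-41 + (-⅓*(-⅛)*(-6) + 0))*(-87) = (-41 + (-¼ + 0))*(-87) = (-41 - ¼)*(-87) = -165/4*(-87) = 14355/4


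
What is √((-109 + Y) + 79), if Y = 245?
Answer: √215 ≈ 14.663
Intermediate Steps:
√((-109 + Y) + 79) = √((-109 + 245) + 79) = √(136 + 79) = √215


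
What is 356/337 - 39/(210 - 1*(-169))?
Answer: 121781/127723 ≈ 0.95348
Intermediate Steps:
356/337 - 39/(210 - 1*(-169)) = 356*(1/337) - 39/(210 + 169) = 356/337 - 39/379 = 121781/127723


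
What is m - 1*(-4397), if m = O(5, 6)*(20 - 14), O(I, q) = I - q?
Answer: 4391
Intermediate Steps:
m = -6 (m = (5 - 1*6)*(20 - 14) = (5 - 6)*6 = -1*6 = -6)
m - 1*(-4397) = -6 - 1*(-4397) = -6 + 4397 = 4391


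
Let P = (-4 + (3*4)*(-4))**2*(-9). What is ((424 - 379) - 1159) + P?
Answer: -25450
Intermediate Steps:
P = -24336 (P = (-4 + 12*(-4))**2*(-9) = (-4 - 48)**2*(-9) = (-52)**2*(-9) = 2704*(-9) = -24336)
((424 - 379) - 1159) + P = ((424 - 379) - 1159) - 24336 = (45 - 1159) - 24336 = -1114 - 24336 = -25450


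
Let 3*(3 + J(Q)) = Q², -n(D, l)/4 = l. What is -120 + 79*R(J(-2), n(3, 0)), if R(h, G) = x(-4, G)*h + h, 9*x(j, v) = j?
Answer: -5215/27 ≈ -193.15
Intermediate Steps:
n(D, l) = -4*l
J(Q) = -3 + Q²/3
x(j, v) = j/9
R(h, G) = 5*h/9 (R(h, G) = ((⅑)*(-4))*h + h = -4*h/9 + h = 5*h/9)
-120 + 79*R(J(-2), n(3, 0)) = -120 + 79*(5*(-3 + (⅓)*(-2)²)/9) = -120 + 79*(5*(-3 + (⅓)*4)/9) = -120 + 79*(5*(-3 + 4/3)/9) = -120 + 79*((5/9)*(-5/3)) = -120 + 79*(-25/27) = -120 - 1975/27 = -5215/27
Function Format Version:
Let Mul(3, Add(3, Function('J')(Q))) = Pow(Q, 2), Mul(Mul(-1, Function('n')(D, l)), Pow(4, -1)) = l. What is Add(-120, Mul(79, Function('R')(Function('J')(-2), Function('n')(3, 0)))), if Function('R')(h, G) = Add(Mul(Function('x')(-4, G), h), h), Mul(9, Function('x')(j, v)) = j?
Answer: Rational(-5215, 27) ≈ -193.15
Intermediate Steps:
Function('n')(D, l) = Mul(-4, l)
Function('J')(Q) = Add(-3, Mul(Rational(1, 3), Pow(Q, 2)))
Function('x')(j, v) = Mul(Rational(1, 9), j)
Function('R')(h, G) = Mul(Rational(5, 9), h) (Function('R')(h, G) = Add(Mul(Mul(Rational(1, 9), -4), h), h) = Add(Mul(Rational(-4, 9), h), h) = Mul(Rational(5, 9), h))
Add(-120, Mul(79, Function('R')(Function('J')(-2), Function('n')(3, 0)))) = Add(-120, Mul(79, Mul(Rational(5, 9), Add(-3, Mul(Rational(1, 3), Pow(-2, 2)))))) = Add(-120, Mul(79, Mul(Rational(5, 9), Add(-3, Mul(Rational(1, 3), 4))))) = Add(-120, Mul(79, Mul(Rational(5, 9), Add(-3, Rational(4, 3))))) = Add(-120, Mul(79, Mul(Rational(5, 9), Rational(-5, 3)))) = Add(-120, Mul(79, Rational(-25, 27))) = Add(-120, Rational(-1975, 27)) = Rational(-5215, 27)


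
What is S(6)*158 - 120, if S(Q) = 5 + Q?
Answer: 1618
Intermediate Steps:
S(6)*158 - 120 = (5 + 6)*158 - 120 = 11*158 - 120 = 1738 - 120 = 1618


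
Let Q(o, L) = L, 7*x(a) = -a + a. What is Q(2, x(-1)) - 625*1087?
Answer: -679375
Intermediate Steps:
x(a) = 0 (x(a) = (-a + a)/7 = (⅐)*0 = 0)
Q(2, x(-1)) - 625*1087 = 0 - 625*1087 = 0 - 679375 = -679375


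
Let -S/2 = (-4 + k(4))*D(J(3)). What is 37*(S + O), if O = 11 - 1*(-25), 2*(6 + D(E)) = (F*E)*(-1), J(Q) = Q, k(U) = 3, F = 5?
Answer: 333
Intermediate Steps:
D(E) = -6 - 5*E/2 (D(E) = -6 + ((5*E)*(-1))/2 = -6 + (-5*E)/2 = -6 - 5*E/2)
S = -27 (S = -2*(-4 + 3)*(-6 - 5/2*3) = -(-2)*(-6 - 15/2) = -(-2)*(-27)/2 = -2*27/2 = -27)
O = 36 (O = 11 + 25 = 36)
37*(S + O) = 37*(-27 + 36) = 37*9 = 333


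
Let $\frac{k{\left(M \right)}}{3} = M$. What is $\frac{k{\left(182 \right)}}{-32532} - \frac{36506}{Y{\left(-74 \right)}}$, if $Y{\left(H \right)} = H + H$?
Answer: $\frac{24740258}{100307} \approx 246.65$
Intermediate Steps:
$k{\left(M \right)} = 3 M$
$Y{\left(H \right)} = 2 H$
$\frac{k{\left(182 \right)}}{-32532} - \frac{36506}{Y{\left(-74 \right)}} = \frac{3 \cdot 182}{-32532} - \frac{36506}{2 \left(-74\right)} = 546 \left(- \frac{1}{32532}\right) - \frac{36506}{-148} = - \frac{91}{5422} - - \frac{18253}{74} = - \frac{91}{5422} + \frac{18253}{74} = \frac{24740258}{100307}$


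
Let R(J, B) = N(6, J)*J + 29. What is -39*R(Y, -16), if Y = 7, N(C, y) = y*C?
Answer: -12597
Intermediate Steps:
N(C, y) = C*y
R(J, B) = 29 + 6*J**2 (R(J, B) = (6*J)*J + 29 = 6*J**2 + 29 = 29 + 6*J**2)
-39*R(Y, -16) = -39*(29 + 6*7**2) = -39*(29 + 6*49) = -39*(29 + 294) = -39*323 = -12597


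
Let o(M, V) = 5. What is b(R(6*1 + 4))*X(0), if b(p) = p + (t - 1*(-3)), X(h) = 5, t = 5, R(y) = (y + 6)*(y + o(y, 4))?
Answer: 1240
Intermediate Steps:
R(y) = (5 + y)*(6 + y) (R(y) = (y + 6)*(y + 5) = (6 + y)*(5 + y) = (5 + y)*(6 + y))
b(p) = 8 + p (b(p) = p + (5 - 1*(-3)) = p + (5 + 3) = p + 8 = 8 + p)
b(R(6*1 + 4))*X(0) = (8 + (30 + (6*1 + 4)² + 11*(6*1 + 4)))*5 = (8 + (30 + (6 + 4)² + 11*(6 + 4)))*5 = (8 + (30 + 10² + 11*10))*5 = (8 + (30 + 100 + 110))*5 = (8 + 240)*5 = 248*5 = 1240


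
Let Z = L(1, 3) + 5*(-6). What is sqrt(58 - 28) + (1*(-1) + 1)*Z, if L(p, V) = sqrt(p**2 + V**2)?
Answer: sqrt(30) ≈ 5.4772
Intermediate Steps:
L(p, V) = sqrt(V**2 + p**2)
Z = -30 + sqrt(10) (Z = sqrt(3**2 + 1**2) + 5*(-6) = sqrt(9 + 1) - 30 = sqrt(10) - 30 = -30 + sqrt(10) ≈ -26.838)
sqrt(58 - 28) + (1*(-1) + 1)*Z = sqrt(58 - 28) + (1*(-1) + 1)*(-30 + sqrt(10)) = sqrt(30) + (-1 + 1)*(-30 + sqrt(10)) = sqrt(30) + 0*(-30 + sqrt(10)) = sqrt(30) + 0 = sqrt(30)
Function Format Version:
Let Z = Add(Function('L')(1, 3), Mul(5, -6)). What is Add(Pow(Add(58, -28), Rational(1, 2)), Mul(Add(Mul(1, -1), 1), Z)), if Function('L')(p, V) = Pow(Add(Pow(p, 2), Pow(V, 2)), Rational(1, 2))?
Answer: Pow(30, Rational(1, 2)) ≈ 5.4772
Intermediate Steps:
Function('L')(p, V) = Pow(Add(Pow(V, 2), Pow(p, 2)), Rational(1, 2))
Z = Add(-30, Pow(10, Rational(1, 2))) (Z = Add(Pow(Add(Pow(3, 2), Pow(1, 2)), Rational(1, 2)), Mul(5, -6)) = Add(Pow(Add(9, 1), Rational(1, 2)), -30) = Add(Pow(10, Rational(1, 2)), -30) = Add(-30, Pow(10, Rational(1, 2))) ≈ -26.838)
Add(Pow(Add(58, -28), Rational(1, 2)), Mul(Add(Mul(1, -1), 1), Z)) = Add(Pow(Add(58, -28), Rational(1, 2)), Mul(Add(Mul(1, -1), 1), Add(-30, Pow(10, Rational(1, 2))))) = Add(Pow(30, Rational(1, 2)), Mul(Add(-1, 1), Add(-30, Pow(10, Rational(1, 2))))) = Add(Pow(30, Rational(1, 2)), Mul(0, Add(-30, Pow(10, Rational(1, 2))))) = Add(Pow(30, Rational(1, 2)), 0) = Pow(30, Rational(1, 2))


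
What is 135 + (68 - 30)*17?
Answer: 781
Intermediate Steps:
135 + (68 - 30)*17 = 135 + 38*17 = 135 + 646 = 781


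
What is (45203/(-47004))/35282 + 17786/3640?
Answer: 283615876997/58043829480 ≈ 4.8862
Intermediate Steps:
(45203/(-47004))/35282 + 17786/3640 = (45203*(-1/47004))*(1/35282) + 17786*(1/3640) = -45203/47004*1/35282 + 8893/1820 = -45203/1658395128 + 8893/1820 = 283615876997/58043829480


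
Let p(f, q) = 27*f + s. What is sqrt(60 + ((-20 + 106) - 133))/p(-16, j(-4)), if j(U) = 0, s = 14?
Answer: -sqrt(13)/418 ≈ -0.0086257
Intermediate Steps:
p(f, q) = 14 + 27*f (p(f, q) = 27*f + 14 = 14 + 27*f)
sqrt(60 + ((-20 + 106) - 133))/p(-16, j(-4)) = sqrt(60 + ((-20 + 106) - 133))/(14 + 27*(-16)) = sqrt(60 + (86 - 133))/(14 - 432) = sqrt(60 - 47)/(-418) = sqrt(13)*(-1/418) = -sqrt(13)/418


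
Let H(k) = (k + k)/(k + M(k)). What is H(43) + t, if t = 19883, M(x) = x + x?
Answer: 59651/3 ≈ 19884.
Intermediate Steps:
M(x) = 2*x
H(k) = 2/3 (H(k) = (k + k)/(k + 2*k) = (2*k)/((3*k)) = (2*k)*(1/(3*k)) = 2/3)
H(43) + t = 2/3 + 19883 = 59651/3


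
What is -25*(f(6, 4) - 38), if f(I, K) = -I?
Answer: 1100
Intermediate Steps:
-25*(f(6, 4) - 38) = -25*(-1*6 - 38) = -25*(-6 - 38) = -25*(-44) = 1100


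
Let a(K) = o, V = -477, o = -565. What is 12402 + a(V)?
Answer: 11837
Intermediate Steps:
a(K) = -565
12402 + a(V) = 12402 - 565 = 11837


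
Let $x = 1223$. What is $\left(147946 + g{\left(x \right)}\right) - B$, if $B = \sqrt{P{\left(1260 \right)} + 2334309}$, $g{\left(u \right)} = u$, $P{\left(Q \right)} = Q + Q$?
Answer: $149169 - \sqrt{2336829} \approx 1.4764 \cdot 10^{5}$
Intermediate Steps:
$P{\left(Q \right)} = 2 Q$
$B = \sqrt{2336829}$ ($B = \sqrt{2 \cdot 1260 + 2334309} = \sqrt{2520 + 2334309} = \sqrt{2336829} \approx 1528.7$)
$\left(147946 + g{\left(x \right)}\right) - B = \left(147946 + 1223\right) - \sqrt{2336829} = 149169 - \sqrt{2336829}$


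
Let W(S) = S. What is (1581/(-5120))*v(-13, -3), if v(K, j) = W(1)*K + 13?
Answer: 0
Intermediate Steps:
v(K, j) = 13 + K (v(K, j) = 1*K + 13 = K + 13 = 13 + K)
(1581/(-5120))*v(-13, -3) = (1581/(-5120))*(13 - 13) = (1581*(-1/5120))*0 = -1581/5120*0 = 0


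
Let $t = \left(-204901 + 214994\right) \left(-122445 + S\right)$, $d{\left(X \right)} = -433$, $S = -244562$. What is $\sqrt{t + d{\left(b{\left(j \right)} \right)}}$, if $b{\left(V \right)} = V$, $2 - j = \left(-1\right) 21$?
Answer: $2 i \sqrt{926050521} \approx 60862.0 i$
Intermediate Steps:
$j = 23$ ($j = 2 - \left(-1\right) 21 = 2 - -21 = 2 + 21 = 23$)
$t = -3704201651$ ($t = \left(-204901 + 214994\right) \left(-122445 - 244562\right) = 10093 \left(-367007\right) = -3704201651$)
$\sqrt{t + d{\left(b{\left(j \right)} \right)}} = \sqrt{-3704201651 - 433} = \sqrt{-3704202084} = 2 i \sqrt{926050521}$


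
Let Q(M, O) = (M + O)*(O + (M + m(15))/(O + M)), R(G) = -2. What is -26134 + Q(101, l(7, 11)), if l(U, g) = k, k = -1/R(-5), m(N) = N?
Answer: -103869/4 ≈ -25967.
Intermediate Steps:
k = 1/2 (k = -1/(-2) = -1*(-1/2) = 1/2 ≈ 0.50000)
l(U, g) = 1/2
Q(M, O) = (M + O)*(O + (15 + M)/(M + O)) (Q(M, O) = (M + O)*(O + (M + 15)/(O + M)) = (M + O)*(O + (15 + M)/(M + O)))
-26134 + Q(101, l(7, 11)) = -26134 + (15 + 101 + (1/2)**2 + 101*(1/2)) = -26134 + (15 + 101 + 1/4 + 101/2) = -26134 + 667/4 = -103869/4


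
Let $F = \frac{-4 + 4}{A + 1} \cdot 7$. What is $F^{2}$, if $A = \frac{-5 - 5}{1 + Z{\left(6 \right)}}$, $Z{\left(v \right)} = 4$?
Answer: $0$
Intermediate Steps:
$A = -2$ ($A = \frac{-5 - 5}{1 + 4} = - \frac{10}{5} = \left(-10\right) \frac{1}{5} = -2$)
$F = 0$ ($F = \frac{-4 + 4}{-2 + 1} \cdot 7 = \frac{0}{-1} \cdot 7 = 0 \left(-1\right) 7 = 0 \cdot 7 = 0$)
$F^{2} = 0^{2} = 0$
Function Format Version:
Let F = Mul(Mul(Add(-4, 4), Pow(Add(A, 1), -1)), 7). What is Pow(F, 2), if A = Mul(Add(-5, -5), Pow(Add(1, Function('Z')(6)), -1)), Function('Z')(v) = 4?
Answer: 0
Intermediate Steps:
A = -2 (A = Mul(Add(-5, -5), Pow(Add(1, 4), -1)) = Mul(-10, Pow(5, -1)) = Mul(-10, Rational(1, 5)) = -2)
F = 0 (F = Mul(Mul(Add(-4, 4), Pow(Add(-2, 1), -1)), 7) = Mul(Mul(0, Pow(-1, -1)), 7) = Mul(Mul(0, -1), 7) = Mul(0, 7) = 0)
Pow(F, 2) = Pow(0, 2) = 0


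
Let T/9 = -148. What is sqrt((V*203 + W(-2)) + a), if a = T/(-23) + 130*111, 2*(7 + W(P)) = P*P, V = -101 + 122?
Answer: 2*sqrt(2479147)/23 ≈ 136.92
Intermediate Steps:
T = -1332 (T = 9*(-148) = -1332)
V = 21
W(P) = -7 + P**2/2 (W(P) = -7 + (P*P)/2 = -7 + P**2/2)
a = 333222/23 (a = -1332/(-23) + 130*111 = -1332*(-1/23) + 14430 = 1332/23 + 14430 = 333222/23 ≈ 14488.)
sqrt((V*203 + W(-2)) + a) = sqrt((21*203 + (-7 + (1/2)*(-2)**2)) + 333222/23) = sqrt((4263 + (-7 + (1/2)*4)) + 333222/23) = sqrt((4263 + (-7 + 2)) + 333222/23) = sqrt((4263 - 5) + 333222/23) = sqrt(4258 + 333222/23) = sqrt(431156/23) = 2*sqrt(2479147)/23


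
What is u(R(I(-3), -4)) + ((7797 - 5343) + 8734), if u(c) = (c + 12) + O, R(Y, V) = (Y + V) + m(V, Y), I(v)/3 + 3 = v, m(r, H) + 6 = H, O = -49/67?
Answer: 747269/67 ≈ 11153.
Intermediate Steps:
O = -49/67 (O = -49*1/67 = -49/67 ≈ -0.73134)
m(r, H) = -6 + H
I(v) = -9 + 3*v
R(Y, V) = -6 + V + 2*Y (R(Y, V) = (Y + V) + (-6 + Y) = (V + Y) + (-6 + Y) = -6 + V + 2*Y)
u(c) = 755/67 + c (u(c) = (c + 12) - 49/67 = (12 + c) - 49/67 = 755/67 + c)
u(R(I(-3), -4)) + ((7797 - 5343) + 8734) = (755/67 + (-6 - 4 + 2*(-9 + 3*(-3)))) + ((7797 - 5343) + 8734) = (755/67 + (-6 - 4 + 2*(-9 - 9))) + (2454 + 8734) = (755/67 + (-6 - 4 + 2*(-18))) + 11188 = (755/67 + (-6 - 4 - 36)) + 11188 = (755/67 - 46) + 11188 = -2327/67 + 11188 = 747269/67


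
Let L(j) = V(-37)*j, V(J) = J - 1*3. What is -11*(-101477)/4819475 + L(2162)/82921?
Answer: -324227880513/399635686475 ≈ -0.81131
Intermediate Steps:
V(J) = -3 + J (V(J) = J - 3 = -3 + J)
L(j) = -40*j (L(j) = (-3 - 37)*j = -40*j)
-11*(-101477)/4819475 + L(2162)/82921 = -11*(-101477)/4819475 - 40*2162/82921 = 1116247*(1/4819475) - 86480*1/82921 = 1116247/4819475 - 86480/82921 = -324227880513/399635686475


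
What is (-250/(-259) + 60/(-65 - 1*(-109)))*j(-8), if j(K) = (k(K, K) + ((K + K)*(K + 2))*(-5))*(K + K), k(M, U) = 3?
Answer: 50638320/2849 ≈ 17774.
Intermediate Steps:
j(K) = 2*K*(3 - 10*K*(2 + K)) (j(K) = (3 + ((K + K)*(K + 2))*(-5))*(K + K) = (3 + ((2*K)*(2 + K))*(-5))*(2*K) = (3 + (2*K*(2 + K))*(-5))*(2*K) = (3 - 10*K*(2 + K))*(2*K) = 2*K*(3 - 10*K*(2 + K)))
(-250/(-259) + 60/(-65 - 1*(-109)))*j(-8) = (-250/(-259) + 60/(-65 - 1*(-109)))*(2*(-8)*(3 - 20*(-8) - 10*(-8)²)) = (-250*(-1/259) + 60/(-65 + 109))*(2*(-8)*(3 + 160 - 10*64)) = (250/259 + 60/44)*(2*(-8)*(3 + 160 - 640)) = (250/259 + 60*(1/44))*(2*(-8)*(-477)) = (250/259 + 15/11)*7632 = (6635/2849)*7632 = 50638320/2849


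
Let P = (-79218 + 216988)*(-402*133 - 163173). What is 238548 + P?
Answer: -29846116482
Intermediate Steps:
P = -29846355030 (P = 137770*(-53466 - 163173) = 137770*(-216639) = -29846355030)
238548 + P = 238548 - 29846355030 = -29846116482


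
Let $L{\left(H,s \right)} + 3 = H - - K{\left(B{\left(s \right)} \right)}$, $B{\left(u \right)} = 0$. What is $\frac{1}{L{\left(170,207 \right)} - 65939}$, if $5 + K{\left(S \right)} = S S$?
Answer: $- \frac{1}{65777} \approx -1.5203 \cdot 10^{-5}$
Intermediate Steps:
$K{\left(S \right)} = -5 + S^{2}$ ($K{\left(S \right)} = -5 + S S = -5 + S^{2}$)
$L{\left(H,s \right)} = -8 + H$ ($L{\left(H,s \right)} = -3 + \left(H - - (-5 + 0^{2})\right) = -3 + \left(H - - (-5 + 0)\right) = -3 + \left(H - \left(-1\right) \left(-5\right)\right) = -3 + \left(H - 5\right) = -3 + \left(-5 + H\right) = -8 + H$)
$\frac{1}{L{\left(170,207 \right)} - 65939} = \frac{1}{\left(-8 + 170\right) - 65939} = \frac{1}{162 - 65939} = \frac{1}{-65777} = - \frac{1}{65777}$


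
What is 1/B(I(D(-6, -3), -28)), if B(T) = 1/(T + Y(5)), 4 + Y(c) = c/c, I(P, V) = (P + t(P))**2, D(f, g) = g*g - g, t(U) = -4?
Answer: 61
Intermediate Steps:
D(f, g) = g**2 - g
I(P, V) = (-4 + P)**2 (I(P, V) = (P - 4)**2 = (-4 + P)**2)
Y(c) = -3 (Y(c) = -4 + c/c = -4 + 1 = -3)
B(T) = 1/(-3 + T) (B(T) = 1/(T - 3) = 1/(-3 + T))
1/B(I(D(-6, -3), -28)) = 1/(1/(-3 + (-4 - 3*(-1 - 3))**2)) = 1/(1/(-3 + (-4 - 3*(-4))**2)) = 1/(1/(-3 + (-4 + 12)**2)) = 1/(1/(-3 + 8**2)) = 1/(1/(-3 + 64)) = 1/(1/61) = 61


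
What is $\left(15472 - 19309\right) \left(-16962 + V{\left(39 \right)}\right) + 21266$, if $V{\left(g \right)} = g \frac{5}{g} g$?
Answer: $64356245$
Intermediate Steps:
$V{\left(g \right)} = 5 g$
$\left(15472 - 19309\right) \left(-16962 + V{\left(39 \right)}\right) + 21266 = \left(15472 - 19309\right) \left(-16962 + 5 \cdot 39\right) + 21266 = - 3837 \left(-16962 + 195\right) + 21266 = \left(-3837\right) \left(-16767\right) + 21266 = 64334979 + 21266 = 64356245$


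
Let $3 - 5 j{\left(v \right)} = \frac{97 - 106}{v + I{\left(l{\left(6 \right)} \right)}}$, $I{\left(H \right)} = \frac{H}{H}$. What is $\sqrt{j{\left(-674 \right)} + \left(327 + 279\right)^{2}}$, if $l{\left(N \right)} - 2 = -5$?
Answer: $\frac{\sqrt{166332104790}}{673} \approx 606.0$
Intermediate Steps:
$l{\left(N \right)} = -3$ ($l{\left(N \right)} = 2 - 5 = -3$)
$I{\left(H \right)} = 1$
$j{\left(v \right)} = \frac{3}{5} + \frac{9}{5 \left(1 + v\right)}$ ($j{\left(v \right)} = \frac{3}{5} - \frac{\left(97 - 106\right) \frac{1}{v + 1}}{5} = \frac{3}{5} - \frac{\left(-9\right) \frac{1}{1 + v}}{5} = \frac{3}{5} + \frac{9}{5 \left(1 + v\right)}$)
$\sqrt{j{\left(-674 \right)} + \left(327 + 279\right)^{2}} = \sqrt{\frac{3 \left(4 - 674\right)}{5 \left(1 - 674\right)} + \left(327 + 279\right)^{2}} = \sqrt{\frac{3}{5} \frac{1}{-673} \left(-670\right) + 606^{2}} = \sqrt{\frac{3}{5} \left(- \frac{1}{673}\right) \left(-670\right) + 367236} = \sqrt{\frac{402}{673} + 367236} = \sqrt{\frac{247150230}{673}} = \frac{\sqrt{166332104790}}{673}$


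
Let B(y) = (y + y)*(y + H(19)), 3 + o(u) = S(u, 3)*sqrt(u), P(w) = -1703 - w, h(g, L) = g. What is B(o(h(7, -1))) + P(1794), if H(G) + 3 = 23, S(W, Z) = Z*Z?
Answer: -2465 + 252*sqrt(7) ≈ -1798.3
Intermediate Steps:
S(W, Z) = Z**2
H(G) = 20 (H(G) = -3 + 23 = 20)
o(u) = -3 + 9*sqrt(u) (o(u) = -3 + 3**2*sqrt(u) = -3 + 9*sqrt(u))
B(y) = 2*y*(20 + y) (B(y) = (y + y)*(y + 20) = (2*y)*(20 + y) = 2*y*(20 + y))
B(o(h(7, -1))) + P(1794) = 2*(-3 + 9*sqrt(7))*(20 + (-3 + 9*sqrt(7))) + (-1703 - 1*1794) = 2*(-3 + 9*sqrt(7))*(17 + 9*sqrt(7)) + (-1703 - 1794) = 2*(-3 + 9*sqrt(7))*(17 + 9*sqrt(7)) - 3497 = -3497 + 2*(-3 + 9*sqrt(7))*(17 + 9*sqrt(7))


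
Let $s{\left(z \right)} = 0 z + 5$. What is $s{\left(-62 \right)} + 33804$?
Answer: $33809$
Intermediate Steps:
$s{\left(z \right)} = 5$ ($s{\left(z \right)} = 0 + 5 = 5$)
$s{\left(-62 \right)} + 33804 = 5 + 33804 = 33809$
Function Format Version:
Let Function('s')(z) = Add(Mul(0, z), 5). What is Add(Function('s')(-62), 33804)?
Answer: 33809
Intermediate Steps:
Function('s')(z) = 5 (Function('s')(z) = Add(0, 5) = 5)
Add(Function('s')(-62), 33804) = Add(5, 33804) = 33809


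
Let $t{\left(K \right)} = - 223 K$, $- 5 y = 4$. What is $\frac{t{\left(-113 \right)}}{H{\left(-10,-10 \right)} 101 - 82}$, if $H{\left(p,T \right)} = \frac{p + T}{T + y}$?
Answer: $\frac{680373}{2836} \approx 239.91$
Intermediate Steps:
$y = - \frac{4}{5}$ ($y = \left(- \frac{1}{5}\right) 4 = - \frac{4}{5} \approx -0.8$)
$H{\left(p,T \right)} = \frac{T + p}{- \frac{4}{5} + T}$ ($H{\left(p,T \right)} = \frac{p + T}{T - \frac{4}{5}} = \frac{T + p}{- \frac{4}{5} + T}$)
$\frac{t{\left(-113 \right)}}{H{\left(-10,-10 \right)} 101 - 82} = \frac{\left(-223\right) \left(-113\right)}{\frac{5 \left(-10 - 10\right)}{-4 + 5 \left(-10\right)} 101 - 82} = \frac{25199}{5 \frac{1}{-4 - 50} \left(-20\right) 101 - 82} = \frac{25199}{5 \frac{1}{-54} \left(-20\right) 101 - 82} = \frac{25199}{5 \left(- \frac{1}{54}\right) \left(-20\right) 101 - 82} = \frac{25199}{\frac{50}{27} \cdot 101 - 82} = \frac{25199}{\frac{5050}{27} - 82} = \frac{25199}{\frac{2836}{27}} = 25199 \cdot \frac{27}{2836} = \frac{680373}{2836}$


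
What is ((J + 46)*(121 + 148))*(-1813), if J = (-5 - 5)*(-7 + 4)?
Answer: -37064972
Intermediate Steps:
J = 30 (J = -10*(-3) = 30)
((J + 46)*(121 + 148))*(-1813) = ((30 + 46)*(121 + 148))*(-1813) = (76*269)*(-1813) = 20444*(-1813) = -37064972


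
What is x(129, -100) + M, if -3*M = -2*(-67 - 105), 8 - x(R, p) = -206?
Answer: 298/3 ≈ 99.333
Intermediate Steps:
x(R, p) = 214 (x(R, p) = 8 - 1*(-206) = 8 + 206 = 214)
M = -344/3 (M = -(-2)*(-67 - 105)/3 = -(-2)*(-172)/3 = -⅓*344 = -344/3 ≈ -114.67)
x(129, -100) + M = 214 - 344/3 = 298/3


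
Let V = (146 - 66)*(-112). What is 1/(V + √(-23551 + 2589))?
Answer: -4480/40151281 - I*√20962/80302562 ≈ -0.00011158 - 1.803e-6*I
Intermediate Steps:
V = -8960 (V = 80*(-112) = -8960)
1/(V + √(-23551 + 2589)) = 1/(-8960 + √(-23551 + 2589)) = 1/(-8960 + √(-20962)) = 1/(-8960 + I*√20962)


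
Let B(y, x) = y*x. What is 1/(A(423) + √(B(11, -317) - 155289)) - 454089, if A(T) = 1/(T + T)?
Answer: 3*(-256106196*√39694 + 151081*I)/(-I + 1692*√39694) ≈ -4.5409e+5 - 0.0025096*I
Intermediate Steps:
B(y, x) = x*y
A(T) = 1/(2*T)
1/(A(423) + √(B(11, -317) - 155289)) - 454089 = 1/((½)/423 + √(-317*11 - 155289)) - 454089 = 1/((½)*(1/423) + √(-3487 - 155289)) - 454089 = 1/(1/846 + √(-158776)) - 454089 = 1/(1/846 + 2*I*√39694) - 454089 = -454089 + 1/(1/846 + 2*I*√39694)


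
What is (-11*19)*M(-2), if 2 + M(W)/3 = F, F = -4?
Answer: 3762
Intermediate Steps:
M(W) = -18 (M(W) = -6 + 3*(-4) = -6 - 12 = -18)
(-11*19)*M(-2) = -11*19*(-18) = -209*(-18) = 3762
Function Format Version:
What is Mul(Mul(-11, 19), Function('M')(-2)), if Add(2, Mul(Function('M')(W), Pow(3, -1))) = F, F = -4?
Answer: 3762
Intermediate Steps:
Function('M')(W) = -18 (Function('M')(W) = Add(-6, Mul(3, -4)) = Add(-6, -12) = -18)
Mul(Mul(-11, 19), Function('M')(-2)) = Mul(Mul(-11, 19), -18) = Mul(-209, -18) = 3762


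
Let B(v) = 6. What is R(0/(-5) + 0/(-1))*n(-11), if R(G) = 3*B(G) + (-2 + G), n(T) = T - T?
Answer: 0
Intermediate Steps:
n(T) = 0
R(G) = 16 + G (R(G) = 3*6 + (-2 + G) = 18 + (-2 + G) = 16 + G)
R(0/(-5) + 0/(-1))*n(-11) = (16 + (0/(-5) + 0/(-1)))*0 = (16 + (0*(-1/5) + 0*(-1)))*0 = (16 + (0 + 0))*0 = (16 + 0)*0 = 16*0 = 0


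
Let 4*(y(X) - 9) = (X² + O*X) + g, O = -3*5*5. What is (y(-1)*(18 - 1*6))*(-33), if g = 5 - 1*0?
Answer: -11583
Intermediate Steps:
O = -75 (O = -15*5 = -75)
g = 5 (g = 5 + 0 = 5)
y(X) = 41/4 - 75*X/4 + X²/4 (y(X) = 9 + ((X² - 75*X) + 5)/4 = 9 + (5 + X² - 75*X)/4 = 9 + (5/4 - 75*X/4 + X²/4) = 41/4 - 75*X/4 + X²/4)
(y(-1)*(18 - 1*6))*(-33) = ((41/4 - 75/4*(-1) + (¼)*(-1)²)*(18 - 1*6))*(-33) = ((41/4 + 75/4 + (¼)*1)*(18 - 6))*(-33) = ((41/4 + 75/4 + ¼)*12)*(-33) = ((117/4)*12)*(-33) = 351*(-33) = -11583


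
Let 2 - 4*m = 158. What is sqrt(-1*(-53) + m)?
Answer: sqrt(14) ≈ 3.7417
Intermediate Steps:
m = -39 (m = 1/2 - 1/4*158 = 1/2 - 79/2 = -39)
sqrt(-1*(-53) + m) = sqrt(-1*(-53) - 39) = sqrt(53 - 39) = sqrt(14)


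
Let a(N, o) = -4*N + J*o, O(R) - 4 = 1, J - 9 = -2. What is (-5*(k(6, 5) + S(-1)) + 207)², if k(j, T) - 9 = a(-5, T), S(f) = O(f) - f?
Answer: 20449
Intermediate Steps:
J = 7 (J = 9 - 2 = 7)
O(R) = 5 (O(R) = 4 + 1 = 5)
a(N, o) = -4*N + 7*o
S(f) = 5 - f
k(j, T) = 29 + 7*T (k(j, T) = 9 + (-4*(-5) + 7*T) = 9 + (20 + 7*T) = 29 + 7*T)
(-5*(k(6, 5) + S(-1)) + 207)² = (-5*((29 + 7*5) + (5 - 1*(-1))) + 207)² = (-5*((29 + 35) + (5 + 1)) + 207)² = (-5*(64 + 6) + 207)² = (-5*70 + 207)² = (-350 + 207)² = (-143)² = 20449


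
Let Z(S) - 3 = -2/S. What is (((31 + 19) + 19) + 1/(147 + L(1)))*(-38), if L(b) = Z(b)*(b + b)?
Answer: -390716/149 ≈ -2622.3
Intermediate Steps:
Z(S) = 3 - 2/S
L(b) = 2*b*(3 - 2/b) (L(b) = (3 - 2/b)*(b + b) = (3 - 2/b)*(2*b) = 2*b*(3 - 2/b))
(((31 + 19) + 19) + 1/(147 + L(1)))*(-38) = (((31 + 19) + 19) + 1/(147 + (-4 + 6*1)))*(-38) = ((50 + 19) + 1/(147 + (-4 + 6)))*(-38) = (69 + 1/(147 + 2))*(-38) = (69 + 1/149)*(-38) = (10282/149)*(-38) = -390716/149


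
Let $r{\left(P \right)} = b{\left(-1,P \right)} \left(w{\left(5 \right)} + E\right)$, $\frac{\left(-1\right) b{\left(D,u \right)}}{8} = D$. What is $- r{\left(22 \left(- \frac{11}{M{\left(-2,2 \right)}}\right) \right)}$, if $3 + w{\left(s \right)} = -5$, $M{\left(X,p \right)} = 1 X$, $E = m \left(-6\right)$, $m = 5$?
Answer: $304$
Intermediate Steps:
$b{\left(D,u \right)} = - 8 D$
$E = -30$ ($E = 5 \left(-6\right) = -30$)
$M{\left(X,p \right)} = X$
$w{\left(s \right)} = -8$ ($w{\left(s \right)} = -3 - 5 = -8$)
$r{\left(P \right)} = -304$ ($r{\left(P \right)} = \left(-8\right) \left(-1\right) \left(-8 - 30\right) = 8 \left(-38\right) = -304$)
$- r{\left(22 \left(- \frac{11}{M{\left(-2,2 \right)}}\right) \right)} = \left(-1\right) \left(-304\right) = 304$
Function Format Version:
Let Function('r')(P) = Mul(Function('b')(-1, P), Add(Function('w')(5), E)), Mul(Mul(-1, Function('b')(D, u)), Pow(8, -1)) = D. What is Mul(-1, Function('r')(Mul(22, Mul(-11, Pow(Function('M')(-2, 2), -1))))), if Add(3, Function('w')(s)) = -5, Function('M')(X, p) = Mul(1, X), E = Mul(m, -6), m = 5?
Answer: 304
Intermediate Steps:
Function('b')(D, u) = Mul(-8, D)
E = -30 (E = Mul(5, -6) = -30)
Function('M')(X, p) = X
Function('w')(s) = -8 (Function('w')(s) = Add(-3, -5) = -8)
Function('r')(P) = -304 (Function('r')(P) = Mul(Mul(-8, -1), Add(-8, -30)) = Mul(8, -38) = -304)
Mul(-1, Function('r')(Mul(22, Mul(-11, Pow(Function('M')(-2, 2), -1))))) = Mul(-1, -304) = 304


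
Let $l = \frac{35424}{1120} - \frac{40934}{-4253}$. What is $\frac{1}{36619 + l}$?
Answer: $\frac{148855}{5457062006} \approx 2.7278 \cdot 10^{-5}$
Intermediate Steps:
$l = \frac{6140761}{148855}$ ($l = 35424 \cdot \frac{1}{1120} - - \frac{40934}{4253} = \frac{1107}{35} + \frac{40934}{4253} = \frac{6140761}{148855} \approx 41.253$)
$\frac{1}{36619 + l} = \frac{1}{36619 + \frac{6140761}{148855}} = \frac{1}{\frac{5457062006}{148855}} = \frac{148855}{5457062006}$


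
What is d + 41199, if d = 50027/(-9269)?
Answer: 381823504/9269 ≈ 41194.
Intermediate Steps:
d = -50027/9269 (d = 50027*(-1/9269) = -50027/9269 ≈ -5.3972)
d + 41199 = -50027/9269 + 41199 = 381823504/9269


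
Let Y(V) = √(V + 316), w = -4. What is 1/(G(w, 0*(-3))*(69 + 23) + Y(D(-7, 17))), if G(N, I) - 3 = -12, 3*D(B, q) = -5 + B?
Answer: -69/57106 - √78/342636 ≈ -0.0012341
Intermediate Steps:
D(B, q) = -5/3 + B/3 (D(B, q) = (-5 + B)/3 = -5/3 + B/3)
Y(V) = √(316 + V)
G(N, I) = -9 (G(N, I) = 3 - 12 = -9)
1/(G(w, 0*(-3))*(69 + 23) + Y(D(-7, 17))) = 1/(-9*(69 + 23) + √(316 + (-5/3 + (⅓)*(-7)))) = 1/(-9*92 + √(316 + (-5/3 - 7/3))) = 1/(-828 + √(316 - 4)) = 1/(-828 + √312) = 1/(-828 + 2*√78)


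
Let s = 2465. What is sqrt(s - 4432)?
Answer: I*sqrt(1967) ≈ 44.351*I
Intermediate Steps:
sqrt(s - 4432) = sqrt(2465 - 4432) = sqrt(-1967) = I*sqrt(1967)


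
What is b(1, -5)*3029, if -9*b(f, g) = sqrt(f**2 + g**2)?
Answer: -3029*sqrt(26)/9 ≈ -1716.1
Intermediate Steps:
b(f, g) = -sqrt(f**2 + g**2)/9
b(1, -5)*3029 = -sqrt(1**2 + (-5)**2)/9*3029 = -sqrt(1 + 25)/9*3029 = -sqrt(26)/9*3029 = -3029*sqrt(26)/9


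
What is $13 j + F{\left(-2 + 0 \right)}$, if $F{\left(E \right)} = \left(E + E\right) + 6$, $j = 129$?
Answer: $1679$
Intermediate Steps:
$F{\left(E \right)} = 6 + 2 E$ ($F{\left(E \right)} = 2 E + 6 = 6 + 2 E$)
$13 j + F{\left(-2 + 0 \right)} = 13 \cdot 129 + \left(6 + 2 \left(-2 + 0\right)\right) = 1677 + \left(6 + 2 \left(-2\right)\right) = 1677 + \left(6 - 4\right) = 1677 + 2 = 1679$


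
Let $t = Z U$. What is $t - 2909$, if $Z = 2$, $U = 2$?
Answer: $-2905$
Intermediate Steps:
$t = 4$ ($t = 2 \cdot 2 = 4$)
$t - 2909 = 4 - 2909 = -2905$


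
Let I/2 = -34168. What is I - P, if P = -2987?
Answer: -65349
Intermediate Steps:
I = -68336 (I = 2*(-34168) = -68336)
I - P = -68336 - 1*(-2987) = -68336 + 2987 = -65349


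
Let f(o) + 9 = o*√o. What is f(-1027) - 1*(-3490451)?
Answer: 3490442 - 1027*I*√1027 ≈ 3.4904e+6 - 32912.0*I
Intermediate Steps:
f(o) = -9 + o^(3/2) (f(o) = -9 + o*√o = -9 + o^(3/2))
f(-1027) - 1*(-3490451) = (-9 + (-1027)^(3/2)) - 1*(-3490451) = (-9 - 1027*I*√1027) + 3490451 = 3490442 - 1027*I*√1027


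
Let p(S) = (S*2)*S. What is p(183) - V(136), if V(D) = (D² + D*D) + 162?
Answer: 29824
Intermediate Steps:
V(D) = 162 + 2*D² (V(D) = (D² + D²) + 162 = 2*D² + 162 = 162 + 2*D²)
p(S) = 2*S² (p(S) = (2*S)*S = 2*S²)
p(183) - V(136) = 2*183² - (162 + 2*136²) = 2*33489 - (162 + 2*18496) = 66978 - (162 + 36992) = 66978 - 1*37154 = 66978 - 37154 = 29824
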